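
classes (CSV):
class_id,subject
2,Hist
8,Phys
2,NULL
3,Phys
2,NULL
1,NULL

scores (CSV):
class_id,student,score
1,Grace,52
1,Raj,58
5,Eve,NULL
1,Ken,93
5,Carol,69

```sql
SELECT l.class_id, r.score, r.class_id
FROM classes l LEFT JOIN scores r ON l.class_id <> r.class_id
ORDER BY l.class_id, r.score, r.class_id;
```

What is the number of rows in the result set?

27

LEFT JOIN keeps every row from `classes`; unmatched rows get NULL for `scores`'s columns.
Matching on l.class_id <> r.class_id.
Matched pairs: 27; unmatched l rows kept: 0.
Total: 27 rows.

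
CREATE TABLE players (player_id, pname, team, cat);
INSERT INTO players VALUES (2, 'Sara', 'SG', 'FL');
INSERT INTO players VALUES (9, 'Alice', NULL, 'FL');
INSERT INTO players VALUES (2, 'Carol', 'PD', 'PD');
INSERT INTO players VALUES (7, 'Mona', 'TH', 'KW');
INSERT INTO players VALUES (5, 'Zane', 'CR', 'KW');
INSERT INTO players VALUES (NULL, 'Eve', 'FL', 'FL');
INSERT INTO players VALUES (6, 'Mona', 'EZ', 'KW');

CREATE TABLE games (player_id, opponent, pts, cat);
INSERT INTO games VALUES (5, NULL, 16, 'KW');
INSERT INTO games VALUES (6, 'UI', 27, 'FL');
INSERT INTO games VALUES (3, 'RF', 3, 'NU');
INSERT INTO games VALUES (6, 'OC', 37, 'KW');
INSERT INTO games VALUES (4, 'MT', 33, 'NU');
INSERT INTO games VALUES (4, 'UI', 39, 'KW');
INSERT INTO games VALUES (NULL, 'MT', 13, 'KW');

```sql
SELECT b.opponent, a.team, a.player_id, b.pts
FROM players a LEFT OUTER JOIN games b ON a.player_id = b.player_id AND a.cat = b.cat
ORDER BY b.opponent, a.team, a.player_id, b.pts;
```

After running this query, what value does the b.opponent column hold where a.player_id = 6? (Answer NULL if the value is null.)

LEFT JOIN keeps every row from `players`; unmatched rows get NULL for `games`'s columns.
Matching on a.player_id = b.player_id AND a.cat = b.cat. A NULL in a compared column never satisfies the condition.
Matched pairs: 2; unmatched a rows kept: 5.

OC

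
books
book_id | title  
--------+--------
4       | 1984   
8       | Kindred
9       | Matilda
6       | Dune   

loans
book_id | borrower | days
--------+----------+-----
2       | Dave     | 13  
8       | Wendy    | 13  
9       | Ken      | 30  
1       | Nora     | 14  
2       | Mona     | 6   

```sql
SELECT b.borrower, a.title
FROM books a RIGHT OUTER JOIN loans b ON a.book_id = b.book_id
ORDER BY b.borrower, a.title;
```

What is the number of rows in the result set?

RIGHT JOIN keeps every row from `loans`; unmatched rows get NULL for `books`'s columns.
Matching on a.book_id = b.book_id.
- a[0] book_id=4 → no match.
- a[1] book_id=8 → 1 match(es) in b → 1 row(s).
- a[2] book_id=9 → 1 match(es) in b → 1 row(s).
- a[3] book_id=6 → no match.
- 3 b row(s) had no a match → kept, a columns NULL.
Total: 2 matched + 3 padded = 5 rows.

5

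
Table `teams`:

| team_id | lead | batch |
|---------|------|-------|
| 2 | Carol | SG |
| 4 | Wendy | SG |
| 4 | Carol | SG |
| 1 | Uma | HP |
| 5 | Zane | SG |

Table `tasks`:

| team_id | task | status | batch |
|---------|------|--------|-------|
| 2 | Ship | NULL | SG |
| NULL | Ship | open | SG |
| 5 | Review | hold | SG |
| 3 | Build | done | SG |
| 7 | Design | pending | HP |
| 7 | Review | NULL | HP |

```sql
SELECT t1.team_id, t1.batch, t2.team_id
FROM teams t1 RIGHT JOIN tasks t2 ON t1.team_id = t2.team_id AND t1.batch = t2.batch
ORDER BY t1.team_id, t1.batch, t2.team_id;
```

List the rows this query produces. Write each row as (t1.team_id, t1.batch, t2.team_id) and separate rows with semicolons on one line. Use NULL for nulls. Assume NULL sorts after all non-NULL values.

(2, SG, 2); (5, SG, 5); (NULL, NULL, 3); (NULL, NULL, 7); (NULL, NULL, 7); (NULL, NULL, NULL)

RIGHT JOIN keeps every row from `tasks`; unmatched rows get NULL for `teams`'s columns.
Matching on t1.team_id = t2.team_id AND t1.batch = t2.batch. A NULL in a compared column never satisfies the condition.
- t1[0] team_id=2, batch=SG → 1 match(es) in t2 → 1 row(s).
- t1[1] team_id=4, batch=SG → no match.
- t1[2] team_id=4, batch=SG → no match.
- t1[3] team_id=1, batch=HP → no match.
- t1[4] team_id=5, batch=SG → 1 match(es) in t2 → 1 row(s).
- 4 t2 row(s) had no t1 match → kept, t1 columns NULL.
After projecting and ordering:
t1.team_id | t1.batch | t2.team_id
2 | SG | 2
5 | SG | 5
NULL | NULL | 3
NULL | NULL | 7
NULL | NULL | 7
NULL | NULL | NULL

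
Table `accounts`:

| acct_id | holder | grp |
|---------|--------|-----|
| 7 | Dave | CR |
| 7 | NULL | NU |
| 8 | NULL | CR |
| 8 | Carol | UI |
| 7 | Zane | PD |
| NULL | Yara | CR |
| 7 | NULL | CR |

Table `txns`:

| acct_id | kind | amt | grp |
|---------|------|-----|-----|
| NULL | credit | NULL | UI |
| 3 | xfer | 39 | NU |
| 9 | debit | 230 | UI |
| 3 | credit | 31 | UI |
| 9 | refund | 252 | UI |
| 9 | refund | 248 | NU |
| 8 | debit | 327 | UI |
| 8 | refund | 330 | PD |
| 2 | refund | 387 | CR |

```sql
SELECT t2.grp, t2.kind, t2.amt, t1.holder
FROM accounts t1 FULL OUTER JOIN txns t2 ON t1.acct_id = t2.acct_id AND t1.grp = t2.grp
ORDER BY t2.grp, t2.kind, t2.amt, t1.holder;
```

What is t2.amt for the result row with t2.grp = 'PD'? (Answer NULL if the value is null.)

FULL OUTER JOIN keeps every row from both sides; unmatched rows get NULL for the other side's columns.
Matching on t1.acct_id = t2.acct_id AND t1.grp = t2.grp. A NULL in a compared column never satisfies the condition.
- t1[0] acct_id=7, grp=CR → no match; kept with NULLs on the t2 side.
- t1[1] acct_id=7, grp=NU → no match; kept with NULLs on the t2 side.
- t1[2] acct_id=8, grp=CR → no match; kept with NULLs on the t2 side.
- t1[3] acct_id=8, grp=UI → 1 match(es) in t2 → 1 row(s).
- t1[4] acct_id=7, grp=PD → no match; kept with NULLs on the t2 side.
- t1[5] acct_id=NULL, grp=CR → no match; kept with NULLs on the t2 side.
- t1[6] acct_id=7, grp=CR → no match; kept with NULLs on the t2 side.
- 8 row(s) from t2 found no t1 partner → padded with NULL.

330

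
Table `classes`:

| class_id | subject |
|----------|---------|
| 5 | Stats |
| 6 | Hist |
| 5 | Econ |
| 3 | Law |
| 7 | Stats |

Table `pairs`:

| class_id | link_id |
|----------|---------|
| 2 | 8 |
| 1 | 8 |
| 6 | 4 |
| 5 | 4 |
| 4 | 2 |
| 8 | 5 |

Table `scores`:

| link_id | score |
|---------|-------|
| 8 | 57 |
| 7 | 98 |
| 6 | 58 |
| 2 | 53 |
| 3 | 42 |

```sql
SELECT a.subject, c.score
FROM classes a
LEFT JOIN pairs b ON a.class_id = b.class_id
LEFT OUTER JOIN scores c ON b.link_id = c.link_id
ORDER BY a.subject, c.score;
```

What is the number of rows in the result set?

5

Evaluate left to right. First `classes a LEFT JOIN pairs b` on class_id: 5 row(s).
Then LEFT JOIN `scores c` on link_id: each of those 5 rows is kept; rows whose b.link_id has no match in c get NULL for c's columns.
Result: 5 row(s).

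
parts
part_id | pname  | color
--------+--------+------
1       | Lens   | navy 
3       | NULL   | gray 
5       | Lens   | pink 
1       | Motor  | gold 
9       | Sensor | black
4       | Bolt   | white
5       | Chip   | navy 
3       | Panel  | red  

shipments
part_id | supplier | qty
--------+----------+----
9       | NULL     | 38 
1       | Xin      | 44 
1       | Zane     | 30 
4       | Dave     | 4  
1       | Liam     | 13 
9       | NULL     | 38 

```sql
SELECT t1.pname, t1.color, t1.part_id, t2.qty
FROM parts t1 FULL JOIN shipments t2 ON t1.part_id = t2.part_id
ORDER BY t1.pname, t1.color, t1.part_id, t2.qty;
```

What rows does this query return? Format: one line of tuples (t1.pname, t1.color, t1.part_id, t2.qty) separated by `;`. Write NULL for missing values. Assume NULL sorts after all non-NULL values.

FULL OUTER JOIN keeps every row from both sides; unmatched rows get NULL for the other side's columns.
Matching on t1.part_id = t2.part_id.
Matched pairs: 9; unmatched t1 rows kept: 4; unmatched t2 rows kept: 0.

(Bolt, white, 4, 4); (Chip, navy, 5, NULL); (Lens, navy, 1, 13); (Lens, navy, 1, 30); (Lens, navy, 1, 44); (Lens, pink, 5, NULL); (Motor, gold, 1, 13); (Motor, gold, 1, 30); (Motor, gold, 1, 44); (Panel, red, 3, NULL); (Sensor, black, 9, 38); (Sensor, black, 9, 38); (NULL, gray, 3, NULL)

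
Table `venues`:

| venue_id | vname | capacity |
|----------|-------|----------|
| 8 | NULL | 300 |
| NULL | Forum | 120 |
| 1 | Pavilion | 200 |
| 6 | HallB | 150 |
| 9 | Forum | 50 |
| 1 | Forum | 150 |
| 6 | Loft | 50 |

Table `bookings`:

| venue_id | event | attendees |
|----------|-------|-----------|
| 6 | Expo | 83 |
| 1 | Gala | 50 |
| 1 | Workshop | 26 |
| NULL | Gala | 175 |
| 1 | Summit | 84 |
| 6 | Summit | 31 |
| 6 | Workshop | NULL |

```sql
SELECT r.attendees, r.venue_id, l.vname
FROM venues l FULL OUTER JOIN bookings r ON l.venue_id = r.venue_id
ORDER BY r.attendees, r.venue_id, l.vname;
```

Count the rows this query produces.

FULL OUTER JOIN keeps every row from both sides; unmatched rows get NULL for the other side's columns.
Matching on l.venue_id = r.venue_id. A NULL in a compared column never satisfies the condition.
- l[0] venue_id=8 → no match; kept with NULLs on the r side.
- l[1] venue_id=NULL → no match; kept with NULLs on the r side.
- l[2] venue_id=1 → 3 match(es) in r → 3 row(s).
- l[3] venue_id=6 → 3 match(es) in r → 3 row(s).
- l[4] venue_id=9 → no match; kept with NULLs on the r side.
- l[5] venue_id=1 → 3 match(es) in r → 3 row(s).
- l[6] venue_id=6 → 3 match(es) in r → 3 row(s).
- 1 row(s) from r found no l partner → padded with NULL.
Total: 12 matched + 4 padded = 16 rows.

16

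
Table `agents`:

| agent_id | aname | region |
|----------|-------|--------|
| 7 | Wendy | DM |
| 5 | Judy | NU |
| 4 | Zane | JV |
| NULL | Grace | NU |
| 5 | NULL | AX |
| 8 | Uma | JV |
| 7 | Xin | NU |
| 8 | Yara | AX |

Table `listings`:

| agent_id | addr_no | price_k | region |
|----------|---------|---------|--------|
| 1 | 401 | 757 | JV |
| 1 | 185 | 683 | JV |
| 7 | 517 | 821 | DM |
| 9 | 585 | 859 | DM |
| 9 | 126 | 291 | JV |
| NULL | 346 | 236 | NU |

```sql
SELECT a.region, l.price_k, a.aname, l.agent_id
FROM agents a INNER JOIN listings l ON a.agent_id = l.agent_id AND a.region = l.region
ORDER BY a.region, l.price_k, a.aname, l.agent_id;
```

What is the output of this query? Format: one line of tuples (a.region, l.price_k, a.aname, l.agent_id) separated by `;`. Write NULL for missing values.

INNER JOIN keeps only pairs where the ON condition holds.
Matching on a.agent_id = l.agent_id AND a.region = l.region. A NULL in a compared column never satisfies the condition.
- a[0] agent_id=7, region=DM → 1 match(es) in l → 1 row(s).
- a[1] agent_id=5, region=NU → no match; dropped.
- a[2] agent_id=4, region=JV → no match; dropped.
- a[3] agent_id=NULL, region=NU → no match; dropped.
- a[4] agent_id=5, region=AX → no match; dropped.
- a[5] agent_id=8, region=JV → no match; dropped.
- a[6] agent_id=7, region=NU → no match; dropped.
- a[7] agent_id=8, region=AX → no match; dropped.
After projecting and ordering:
a.region | l.price_k | a.aname | l.agent_id
DM | 821 | Wendy | 7

(DM, 821, Wendy, 7)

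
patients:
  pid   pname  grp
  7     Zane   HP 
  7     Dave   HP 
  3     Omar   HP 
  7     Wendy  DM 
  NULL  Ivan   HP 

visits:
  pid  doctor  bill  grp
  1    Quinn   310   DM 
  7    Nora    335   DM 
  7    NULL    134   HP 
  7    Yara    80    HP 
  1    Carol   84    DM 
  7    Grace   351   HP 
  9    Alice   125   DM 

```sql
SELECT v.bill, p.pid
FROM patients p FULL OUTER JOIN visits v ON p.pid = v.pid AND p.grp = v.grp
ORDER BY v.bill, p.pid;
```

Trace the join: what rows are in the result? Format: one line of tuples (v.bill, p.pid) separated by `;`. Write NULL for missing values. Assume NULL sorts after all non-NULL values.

FULL OUTER JOIN keeps every row from both sides; unmatched rows get NULL for the other side's columns.
Matching on p.pid = v.pid AND p.grp = v.grp. A NULL in a compared column never satisfies the condition.
Matched pairs: 7; unmatched p rows kept: 2; unmatched v rows kept: 3.

(80, 7); (80, 7); (84, NULL); (125, NULL); (134, 7); (134, 7); (310, NULL); (335, 7); (351, 7); (351, 7); (NULL, 3); (NULL, NULL)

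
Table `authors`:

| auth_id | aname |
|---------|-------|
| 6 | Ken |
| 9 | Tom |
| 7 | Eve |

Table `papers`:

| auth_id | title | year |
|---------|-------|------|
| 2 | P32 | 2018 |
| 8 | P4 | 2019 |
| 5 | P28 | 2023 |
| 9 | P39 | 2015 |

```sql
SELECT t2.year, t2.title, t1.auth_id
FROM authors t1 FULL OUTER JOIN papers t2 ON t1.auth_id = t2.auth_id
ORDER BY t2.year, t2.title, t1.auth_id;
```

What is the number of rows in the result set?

6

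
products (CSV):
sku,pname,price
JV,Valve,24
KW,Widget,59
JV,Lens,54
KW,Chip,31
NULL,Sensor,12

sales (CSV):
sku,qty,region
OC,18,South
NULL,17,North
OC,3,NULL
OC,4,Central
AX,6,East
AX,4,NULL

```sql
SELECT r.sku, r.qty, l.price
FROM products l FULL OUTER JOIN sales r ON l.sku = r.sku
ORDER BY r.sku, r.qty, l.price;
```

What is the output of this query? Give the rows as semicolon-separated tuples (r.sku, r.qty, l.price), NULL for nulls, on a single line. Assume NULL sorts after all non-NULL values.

(AX, 4, NULL); (AX, 6, NULL); (OC, 3, NULL); (OC, 4, NULL); (OC, 18, NULL); (NULL, 17, NULL); (NULL, NULL, 12); (NULL, NULL, 24); (NULL, NULL, 31); (NULL, NULL, 54); (NULL, NULL, 59)

FULL OUTER JOIN keeps every row from both sides; unmatched rows get NULL for the other side's columns.
Matching on l.sku = r.sku. A NULL in a compared column never satisfies the condition.
Matched pairs: 0; unmatched l rows kept: 5; unmatched r rows kept: 6.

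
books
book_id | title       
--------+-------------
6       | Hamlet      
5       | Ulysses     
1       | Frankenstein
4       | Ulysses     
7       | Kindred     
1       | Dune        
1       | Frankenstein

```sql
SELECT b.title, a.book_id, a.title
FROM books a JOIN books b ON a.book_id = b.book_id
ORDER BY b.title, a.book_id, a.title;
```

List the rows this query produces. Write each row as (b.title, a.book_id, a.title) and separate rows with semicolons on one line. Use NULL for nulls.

(Dune, 1, Dune); (Dune, 1, Frankenstein); (Dune, 1, Frankenstein); (Frankenstein, 1, Dune); (Frankenstein, 1, Dune); (Frankenstein, 1, Frankenstein); (Frankenstein, 1, Frankenstein); (Frankenstein, 1, Frankenstein); (Frankenstein, 1, Frankenstein); (Hamlet, 6, Hamlet); (Kindred, 7, Kindred); (Ulysses, 4, Ulysses); (Ulysses, 5, Ulysses)

INNER JOIN keeps only pairs where the ON condition holds.
Matching on a.book_id = b.book_id.
- a row (book_id=6): matches 1 b row(s) → 1 output row(s).
- a row (book_id=5): matches 1 b row(s) → 1 output row(s).
- a row (book_id=1): matches 3 b row(s) → 3 output row(s).
- a row (book_id=4): matches 1 b row(s) → 1 output row(s).
- a row (book_id=7): matches 1 b row(s) → 1 output row(s).
- a row (book_id=1): matches 3 b row(s) → 3 output row(s).
- a row (book_id=1): matches 3 b row(s) → 3 output row(s).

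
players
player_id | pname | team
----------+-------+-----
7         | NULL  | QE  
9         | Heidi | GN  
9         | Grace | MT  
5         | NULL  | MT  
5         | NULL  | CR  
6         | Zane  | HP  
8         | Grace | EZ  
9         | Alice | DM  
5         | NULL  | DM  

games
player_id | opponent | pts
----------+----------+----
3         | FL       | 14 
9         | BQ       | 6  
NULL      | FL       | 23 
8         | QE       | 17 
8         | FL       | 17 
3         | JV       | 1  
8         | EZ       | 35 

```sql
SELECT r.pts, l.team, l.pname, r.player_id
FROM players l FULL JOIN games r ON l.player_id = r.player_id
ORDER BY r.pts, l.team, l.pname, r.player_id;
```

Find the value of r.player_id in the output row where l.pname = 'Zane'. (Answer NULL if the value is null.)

FULL OUTER JOIN keeps every row from both sides; unmatched rows get NULL for the other side's columns.
Matching on l.player_id = r.player_id. A NULL in a compared column never satisfies the condition.
- l[0] player_id=7 → no match; kept with NULLs on the r side.
- l[1] player_id=9 → 1 match(es) in r → 1 row(s).
- l[2] player_id=9 → 1 match(es) in r → 1 row(s).
- l[3] player_id=5 → no match; kept with NULLs on the r side.
- l[4] player_id=5 → no match; kept with NULLs on the r side.
- l[5] player_id=6 → no match; kept with NULLs on the r side.
- l[6] player_id=8 → 3 match(es) in r → 3 row(s).
- l[7] player_id=9 → 1 match(es) in r → 1 row(s).
- l[8] player_id=5 → no match; kept with NULLs on the r side.
- 3 row(s) from r found no l partner → padded with NULL.

NULL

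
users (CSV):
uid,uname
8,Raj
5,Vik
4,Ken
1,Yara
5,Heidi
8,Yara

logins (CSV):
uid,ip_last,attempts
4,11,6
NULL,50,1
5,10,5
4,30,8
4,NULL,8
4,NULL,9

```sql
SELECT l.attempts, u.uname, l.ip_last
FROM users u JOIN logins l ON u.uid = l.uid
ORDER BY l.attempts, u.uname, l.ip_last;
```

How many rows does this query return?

INNER JOIN keeps only pairs where the ON condition holds.
Matching on u.uid = l.uid. A NULL in a compared column never satisfies the condition.
- u (uid=8) has no partner → excluded.
- u (uid=5) pairs with 1 row(s) of l.
- u (uid=4) pairs with 4 row(s) of l.
- u (uid=1) has no partner → excluded.
- u (uid=5) pairs with 1 row(s) of l.
- u (uid=8) has no partner → excluded.
Total: 6 rows.

6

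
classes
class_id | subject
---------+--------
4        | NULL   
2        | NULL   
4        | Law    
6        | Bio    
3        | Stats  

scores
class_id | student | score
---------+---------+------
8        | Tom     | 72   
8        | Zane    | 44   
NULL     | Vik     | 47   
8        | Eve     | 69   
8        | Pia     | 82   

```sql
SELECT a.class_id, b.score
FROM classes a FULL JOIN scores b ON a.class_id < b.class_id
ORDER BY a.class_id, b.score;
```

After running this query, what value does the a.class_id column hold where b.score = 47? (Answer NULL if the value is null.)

NULL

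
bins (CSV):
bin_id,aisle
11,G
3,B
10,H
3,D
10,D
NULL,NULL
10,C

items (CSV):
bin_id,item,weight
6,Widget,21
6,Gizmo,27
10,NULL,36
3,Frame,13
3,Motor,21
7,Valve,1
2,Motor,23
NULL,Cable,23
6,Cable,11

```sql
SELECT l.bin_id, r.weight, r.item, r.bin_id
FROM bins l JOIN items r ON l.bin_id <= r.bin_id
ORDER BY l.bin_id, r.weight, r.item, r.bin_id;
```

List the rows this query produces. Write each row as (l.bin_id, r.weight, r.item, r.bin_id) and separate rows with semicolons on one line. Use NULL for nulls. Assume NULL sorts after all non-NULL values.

(3, 1, Valve, 7); (3, 1, Valve, 7); (3, 11, Cable, 6); (3, 11, Cable, 6); (3, 13, Frame, 3); (3, 13, Frame, 3); (3, 21, Motor, 3); (3, 21, Motor, 3); (3, 21, Widget, 6); (3, 21, Widget, 6); (3, 27, Gizmo, 6); (3, 27, Gizmo, 6); (3, 36, NULL, 10); (3, 36, NULL, 10); (10, 36, NULL, 10); (10, 36, NULL, 10); (10, 36, NULL, 10)

INNER JOIN keeps only pairs where the ON condition holds.
Matching on l.bin_id <= r.bin_id. A NULL in a compared column never satisfies the condition.
Matched pairs: 17.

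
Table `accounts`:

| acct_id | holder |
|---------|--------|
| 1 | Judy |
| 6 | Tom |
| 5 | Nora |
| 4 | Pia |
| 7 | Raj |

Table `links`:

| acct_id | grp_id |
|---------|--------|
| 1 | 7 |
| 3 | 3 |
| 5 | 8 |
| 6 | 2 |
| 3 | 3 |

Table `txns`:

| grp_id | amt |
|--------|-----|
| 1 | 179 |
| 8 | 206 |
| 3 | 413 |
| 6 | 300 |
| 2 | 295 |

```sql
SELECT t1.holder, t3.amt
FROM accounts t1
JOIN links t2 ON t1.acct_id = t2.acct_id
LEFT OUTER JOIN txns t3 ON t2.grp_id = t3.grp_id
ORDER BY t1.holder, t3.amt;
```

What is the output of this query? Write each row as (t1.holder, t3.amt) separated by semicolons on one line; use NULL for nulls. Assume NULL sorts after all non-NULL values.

(Judy, NULL); (Nora, 206); (Tom, 295)

Evaluate left to right. First `accounts t1 INNER JOIN links t2` on acct_id: 3 row(s).
Then LEFT JOIN `txns t3` on grp_id: each of those 3 rows is kept; rows whose t2.grp_id has no match in t3 get NULL for t3's columns.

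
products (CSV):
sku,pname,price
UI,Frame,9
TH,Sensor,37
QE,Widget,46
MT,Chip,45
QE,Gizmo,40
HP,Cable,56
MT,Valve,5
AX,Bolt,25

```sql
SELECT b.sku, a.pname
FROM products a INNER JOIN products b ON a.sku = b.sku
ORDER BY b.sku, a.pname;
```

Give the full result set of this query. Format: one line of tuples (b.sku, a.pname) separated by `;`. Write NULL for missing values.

(AX, Bolt); (HP, Cable); (MT, Chip); (MT, Chip); (MT, Valve); (MT, Valve); (QE, Gizmo); (QE, Gizmo); (QE, Widget); (QE, Widget); (TH, Sensor); (UI, Frame)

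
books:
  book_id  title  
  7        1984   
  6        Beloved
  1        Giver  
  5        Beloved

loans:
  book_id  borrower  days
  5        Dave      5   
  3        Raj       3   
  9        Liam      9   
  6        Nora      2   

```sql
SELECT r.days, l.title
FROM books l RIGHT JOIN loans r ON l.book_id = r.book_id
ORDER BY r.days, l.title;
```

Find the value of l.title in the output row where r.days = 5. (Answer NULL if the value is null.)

Beloved

RIGHT JOIN keeps every row from `loans`; unmatched rows get NULL for `books`'s columns.
Matching on l.book_id = r.book_id.
- l (book_id=7) has no partner in r.
- l (book_id=6) pairs with 1 row(s) of r.
- l (book_id=1) has no partner in r.
- l (book_id=5) pairs with 1 row(s) of r.
- plus 2 unmatched r row(s), each kept with NULL l columns.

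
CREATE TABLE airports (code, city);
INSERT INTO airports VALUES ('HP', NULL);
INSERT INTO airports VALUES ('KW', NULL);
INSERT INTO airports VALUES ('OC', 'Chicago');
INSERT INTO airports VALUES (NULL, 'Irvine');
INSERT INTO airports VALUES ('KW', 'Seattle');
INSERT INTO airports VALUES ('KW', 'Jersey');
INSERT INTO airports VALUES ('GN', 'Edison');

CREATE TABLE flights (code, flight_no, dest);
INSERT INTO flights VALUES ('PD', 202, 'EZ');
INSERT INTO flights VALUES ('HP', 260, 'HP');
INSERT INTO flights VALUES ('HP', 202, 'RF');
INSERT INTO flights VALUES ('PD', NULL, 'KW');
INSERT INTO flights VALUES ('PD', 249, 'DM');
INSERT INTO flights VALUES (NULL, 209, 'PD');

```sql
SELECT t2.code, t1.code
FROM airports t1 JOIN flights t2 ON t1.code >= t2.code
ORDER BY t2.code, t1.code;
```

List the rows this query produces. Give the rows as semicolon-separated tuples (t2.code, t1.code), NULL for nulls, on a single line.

(HP, HP); (HP, HP); (HP, KW); (HP, KW); (HP, KW); (HP, KW); (HP, KW); (HP, KW); (HP, OC); (HP, OC)

INNER JOIN keeps only pairs where the ON condition holds.
Matching on t1.code >= t2.code. A NULL in a compared column never satisfies the condition.
Matched pairs: 10.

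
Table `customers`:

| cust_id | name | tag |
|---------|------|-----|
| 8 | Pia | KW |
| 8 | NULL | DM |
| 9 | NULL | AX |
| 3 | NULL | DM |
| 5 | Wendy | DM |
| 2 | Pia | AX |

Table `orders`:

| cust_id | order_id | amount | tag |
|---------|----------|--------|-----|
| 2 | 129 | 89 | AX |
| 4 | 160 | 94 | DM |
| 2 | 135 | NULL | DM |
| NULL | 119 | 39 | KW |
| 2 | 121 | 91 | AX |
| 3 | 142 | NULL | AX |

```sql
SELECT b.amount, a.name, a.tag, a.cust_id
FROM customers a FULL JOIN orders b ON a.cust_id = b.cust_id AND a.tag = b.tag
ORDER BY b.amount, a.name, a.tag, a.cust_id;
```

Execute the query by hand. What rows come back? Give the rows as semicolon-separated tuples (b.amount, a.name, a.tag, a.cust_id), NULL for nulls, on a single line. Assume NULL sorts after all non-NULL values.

(39, NULL, NULL, NULL); (89, Pia, AX, 2); (91, Pia, AX, 2); (94, NULL, NULL, NULL); (NULL, Pia, KW, 8); (NULL, Wendy, DM, 5); (NULL, NULL, AX, 9); (NULL, NULL, DM, 3); (NULL, NULL, DM, 8); (NULL, NULL, NULL, NULL); (NULL, NULL, NULL, NULL)

FULL OUTER JOIN keeps every row from both sides; unmatched rows get NULL for the other side's columns.
Matching on a.cust_id = b.cust_id AND a.tag = b.tag. A NULL in a compared column never satisfies the condition.
- a row (cust_id=8, tag=KW): no match → kept, b columns NULL.
- a row (cust_id=8, tag=DM): no match → kept, b columns NULL.
- a row (cust_id=9, tag=AX): no match → kept, b columns NULL.
- a row (cust_id=3, tag=DM): no match → kept, b columns NULL.
- a row (cust_id=5, tag=DM): no match → kept, b columns NULL.
- a row (cust_id=2, tag=AX): matches 2 b row(s) → 2 output row(s).
- 4 row(s) from b found no a partner → padded with NULL.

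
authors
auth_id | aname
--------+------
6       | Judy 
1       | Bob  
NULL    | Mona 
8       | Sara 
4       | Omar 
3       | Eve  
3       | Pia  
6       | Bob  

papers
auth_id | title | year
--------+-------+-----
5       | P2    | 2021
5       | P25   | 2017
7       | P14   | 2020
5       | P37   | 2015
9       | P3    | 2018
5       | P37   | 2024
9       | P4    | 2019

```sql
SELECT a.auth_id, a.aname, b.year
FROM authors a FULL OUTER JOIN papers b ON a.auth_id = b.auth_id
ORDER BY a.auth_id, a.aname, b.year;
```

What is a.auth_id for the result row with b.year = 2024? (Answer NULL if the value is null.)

NULL

FULL OUTER JOIN keeps every row from both sides; unmatched rows get NULL for the other side's columns.
Matching on a.auth_id = b.auth_id. A NULL in a compared column never satisfies the condition.
Matched pairs: 0; unmatched a rows kept: 8; unmatched b rows kept: 7.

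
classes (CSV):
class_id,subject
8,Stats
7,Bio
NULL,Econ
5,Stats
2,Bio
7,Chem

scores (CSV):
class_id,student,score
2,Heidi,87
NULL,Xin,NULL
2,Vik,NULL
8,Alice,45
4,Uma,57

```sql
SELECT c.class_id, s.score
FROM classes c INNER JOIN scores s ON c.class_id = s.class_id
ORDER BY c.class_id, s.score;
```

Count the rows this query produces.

3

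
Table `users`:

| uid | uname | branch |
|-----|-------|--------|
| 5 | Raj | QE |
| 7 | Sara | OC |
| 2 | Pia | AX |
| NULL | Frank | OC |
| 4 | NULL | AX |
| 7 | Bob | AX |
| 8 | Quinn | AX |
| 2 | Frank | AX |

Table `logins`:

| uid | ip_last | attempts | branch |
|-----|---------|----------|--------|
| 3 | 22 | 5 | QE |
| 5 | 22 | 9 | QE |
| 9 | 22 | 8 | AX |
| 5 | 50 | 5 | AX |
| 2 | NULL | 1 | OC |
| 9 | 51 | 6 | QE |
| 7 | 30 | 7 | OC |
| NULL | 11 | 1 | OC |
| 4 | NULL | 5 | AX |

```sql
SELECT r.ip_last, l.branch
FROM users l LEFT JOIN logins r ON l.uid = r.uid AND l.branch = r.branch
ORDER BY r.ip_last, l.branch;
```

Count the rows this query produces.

8

LEFT JOIN keeps every row from `users`; unmatched rows get NULL for `logins`'s columns.
Matching on l.uid = r.uid AND l.branch = r.branch. A NULL in a compared column never satisfies the condition.
Matched pairs: 3; unmatched l rows kept: 5.
Total: 3 matched + 5 padded = 8 rows.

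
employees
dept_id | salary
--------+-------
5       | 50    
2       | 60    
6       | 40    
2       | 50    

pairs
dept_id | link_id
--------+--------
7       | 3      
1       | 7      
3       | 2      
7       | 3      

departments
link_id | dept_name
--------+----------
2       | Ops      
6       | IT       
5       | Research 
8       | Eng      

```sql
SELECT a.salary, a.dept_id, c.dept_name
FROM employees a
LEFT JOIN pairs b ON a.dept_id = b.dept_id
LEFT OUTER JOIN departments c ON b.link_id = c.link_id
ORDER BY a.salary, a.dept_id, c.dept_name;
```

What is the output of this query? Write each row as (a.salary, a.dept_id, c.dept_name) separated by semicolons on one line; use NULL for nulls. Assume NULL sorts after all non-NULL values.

(40, 6, NULL); (50, 2, NULL); (50, 5, NULL); (60, 2, NULL)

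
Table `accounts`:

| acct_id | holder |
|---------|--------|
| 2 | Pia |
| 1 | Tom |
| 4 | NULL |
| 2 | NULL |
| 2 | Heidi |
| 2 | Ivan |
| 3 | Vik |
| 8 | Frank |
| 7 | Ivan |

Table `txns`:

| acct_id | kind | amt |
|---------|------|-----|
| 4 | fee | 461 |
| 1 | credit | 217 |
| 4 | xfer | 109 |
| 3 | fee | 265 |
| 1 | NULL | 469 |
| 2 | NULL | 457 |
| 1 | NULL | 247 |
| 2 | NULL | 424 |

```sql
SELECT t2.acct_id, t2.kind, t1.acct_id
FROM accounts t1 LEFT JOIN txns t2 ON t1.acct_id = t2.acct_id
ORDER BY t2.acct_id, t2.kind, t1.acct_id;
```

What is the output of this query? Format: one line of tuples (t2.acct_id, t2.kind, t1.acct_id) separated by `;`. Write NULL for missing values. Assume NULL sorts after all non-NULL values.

LEFT JOIN keeps every row from `accounts`; unmatched rows get NULL for `txns`'s columns.
Matching on t1.acct_id = t2.acct_id.
Matched pairs: 14; unmatched t1 rows kept: 2.

(1, credit, 1); (1, NULL, 1); (1, NULL, 1); (2, NULL, 2); (2, NULL, 2); (2, NULL, 2); (2, NULL, 2); (2, NULL, 2); (2, NULL, 2); (2, NULL, 2); (2, NULL, 2); (3, fee, 3); (4, fee, 4); (4, xfer, 4); (NULL, NULL, 7); (NULL, NULL, 8)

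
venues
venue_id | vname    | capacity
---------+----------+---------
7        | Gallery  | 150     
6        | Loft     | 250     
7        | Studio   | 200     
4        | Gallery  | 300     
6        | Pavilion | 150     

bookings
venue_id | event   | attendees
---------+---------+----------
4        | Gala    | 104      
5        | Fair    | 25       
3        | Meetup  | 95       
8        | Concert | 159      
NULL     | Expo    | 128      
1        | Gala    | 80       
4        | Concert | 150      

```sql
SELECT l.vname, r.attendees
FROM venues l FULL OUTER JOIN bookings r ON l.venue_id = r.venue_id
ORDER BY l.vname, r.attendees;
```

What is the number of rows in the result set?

11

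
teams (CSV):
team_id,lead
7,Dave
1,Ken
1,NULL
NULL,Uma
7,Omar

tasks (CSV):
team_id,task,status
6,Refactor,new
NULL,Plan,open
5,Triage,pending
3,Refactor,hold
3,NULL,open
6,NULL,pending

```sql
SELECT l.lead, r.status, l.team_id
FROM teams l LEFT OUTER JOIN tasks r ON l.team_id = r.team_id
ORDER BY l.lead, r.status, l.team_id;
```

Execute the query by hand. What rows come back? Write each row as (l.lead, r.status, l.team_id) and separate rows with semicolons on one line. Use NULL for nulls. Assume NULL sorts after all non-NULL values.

LEFT JOIN keeps every row from `teams`; unmatched rows get NULL for `tasks`'s columns.
Matching on l.team_id = r.team_id. A NULL in a compared column never satisfies the condition.
- l (team_id=7) has no partner → padded with NULL.
- l (team_id=1) has no partner → padded with NULL.
- l (team_id=1) has no partner → padded with NULL.
- l (team_id=NULL) has no partner → padded with NULL.
- l (team_id=7) has no partner → padded with NULL.
After projecting and ordering:
l.lead | r.status | l.team_id
Dave | NULL | 7
Ken | NULL | 1
Omar | NULL | 7
Uma | NULL | NULL
NULL | NULL | 1

(Dave, NULL, 7); (Ken, NULL, 1); (Omar, NULL, 7); (Uma, NULL, NULL); (NULL, NULL, 1)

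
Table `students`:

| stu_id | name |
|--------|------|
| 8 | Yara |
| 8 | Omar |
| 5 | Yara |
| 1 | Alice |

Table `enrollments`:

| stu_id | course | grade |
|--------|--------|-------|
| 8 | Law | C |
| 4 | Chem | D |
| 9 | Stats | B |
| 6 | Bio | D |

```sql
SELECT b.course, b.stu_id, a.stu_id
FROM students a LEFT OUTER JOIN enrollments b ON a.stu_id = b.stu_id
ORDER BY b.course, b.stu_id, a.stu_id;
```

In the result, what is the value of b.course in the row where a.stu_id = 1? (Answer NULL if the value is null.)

NULL

LEFT JOIN keeps every row from `students`; unmatched rows get NULL for `enrollments`'s columns.
Matching on a.stu_id = b.stu_id.
- a row (stu_id=8): matches 1 b row(s) → 1 output row(s).
- a row (stu_id=8): matches 1 b row(s) → 1 output row(s).
- a row (stu_id=5): no match → kept, b columns NULL.
- a row (stu_id=1): no match → kept, b columns NULL.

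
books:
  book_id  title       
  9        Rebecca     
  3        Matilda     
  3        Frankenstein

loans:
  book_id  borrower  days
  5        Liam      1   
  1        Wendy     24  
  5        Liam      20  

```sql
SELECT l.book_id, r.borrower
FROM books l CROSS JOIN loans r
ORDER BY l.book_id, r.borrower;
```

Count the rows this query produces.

9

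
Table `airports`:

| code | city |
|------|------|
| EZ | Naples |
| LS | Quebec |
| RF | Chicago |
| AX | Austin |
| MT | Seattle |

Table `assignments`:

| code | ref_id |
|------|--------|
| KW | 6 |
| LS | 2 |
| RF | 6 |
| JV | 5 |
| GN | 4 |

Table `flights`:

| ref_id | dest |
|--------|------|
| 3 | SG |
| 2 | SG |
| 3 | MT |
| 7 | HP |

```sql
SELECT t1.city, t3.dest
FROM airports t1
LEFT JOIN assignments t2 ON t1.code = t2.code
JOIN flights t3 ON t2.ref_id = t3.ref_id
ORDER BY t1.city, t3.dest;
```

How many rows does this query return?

1

Evaluate left to right. First `airports t1 LEFT JOIN assignments t2` on code: 5 row(s).
Then INNER JOIN `flights t3` on ref_id: keep only rows whose t2.ref_id appears in t3.
Result: 1 row(s).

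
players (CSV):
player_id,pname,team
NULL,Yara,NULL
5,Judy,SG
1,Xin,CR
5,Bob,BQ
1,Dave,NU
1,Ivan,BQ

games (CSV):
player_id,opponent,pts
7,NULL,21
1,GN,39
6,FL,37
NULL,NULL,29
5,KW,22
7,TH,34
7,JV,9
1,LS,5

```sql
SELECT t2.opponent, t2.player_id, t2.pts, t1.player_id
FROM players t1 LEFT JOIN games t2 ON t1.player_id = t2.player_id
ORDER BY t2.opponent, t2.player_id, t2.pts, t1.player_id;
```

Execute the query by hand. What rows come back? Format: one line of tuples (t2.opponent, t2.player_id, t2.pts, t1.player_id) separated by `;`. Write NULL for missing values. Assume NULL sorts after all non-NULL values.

LEFT JOIN keeps every row from `players`; unmatched rows get NULL for `games`'s columns.
Matching on t1.player_id = t2.player_id. A NULL in a compared column never satisfies the condition.
Matched pairs: 8; unmatched t1 rows kept: 1.

(GN, 1, 39, 1); (GN, 1, 39, 1); (GN, 1, 39, 1); (KW, 5, 22, 5); (KW, 5, 22, 5); (LS, 1, 5, 1); (LS, 1, 5, 1); (LS, 1, 5, 1); (NULL, NULL, NULL, NULL)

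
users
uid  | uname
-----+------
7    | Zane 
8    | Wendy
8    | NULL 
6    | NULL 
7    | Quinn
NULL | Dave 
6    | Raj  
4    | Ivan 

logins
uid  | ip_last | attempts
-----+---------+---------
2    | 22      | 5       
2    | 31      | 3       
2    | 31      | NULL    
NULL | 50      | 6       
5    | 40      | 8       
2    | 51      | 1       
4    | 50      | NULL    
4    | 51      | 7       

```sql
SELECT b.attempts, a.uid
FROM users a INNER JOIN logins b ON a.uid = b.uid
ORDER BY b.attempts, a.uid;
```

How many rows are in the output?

INNER JOIN keeps only pairs where the ON condition holds.
Matching on a.uid = b.uid. A NULL in a compared column never satisfies the condition.
- a (uid=7) has no partner → excluded.
- a (uid=8) has no partner → excluded.
- a (uid=8) has no partner → excluded.
- a (uid=6) has no partner → excluded.
- a (uid=7) has no partner → excluded.
- a (uid=NULL) has no partner → excluded.
- a (uid=6) has no partner → excluded.
- a (uid=4) pairs with 2 row(s) of b.
Total: 2 rows.

2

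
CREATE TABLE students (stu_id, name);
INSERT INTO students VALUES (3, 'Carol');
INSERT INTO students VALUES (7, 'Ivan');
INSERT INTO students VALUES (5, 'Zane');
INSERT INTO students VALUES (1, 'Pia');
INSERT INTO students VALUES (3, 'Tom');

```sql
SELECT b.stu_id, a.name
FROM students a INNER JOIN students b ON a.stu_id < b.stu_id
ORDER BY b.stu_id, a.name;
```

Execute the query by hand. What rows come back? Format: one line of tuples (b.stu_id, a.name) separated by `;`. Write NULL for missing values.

INNER JOIN keeps only pairs where the ON condition holds.
Matching on a.stu_id < b.stu_id.
- a[0] stu_id=3 → 2 match(es) in b → 2 row(s).
- a[1] stu_id=7 → no match; dropped.
- a[2] stu_id=5 → 1 match(es) in b → 1 row(s).
- a[3] stu_id=1 → 4 match(es) in b → 4 row(s).
- a[4] stu_id=3 → 2 match(es) in b → 2 row(s).
After projecting and ordering:
b.stu_id | a.name
3 | Pia
3 | Pia
5 | Carol
5 | Pia
5 | Tom
7 | Carol
7 | Pia
7 | Tom
7 | Zane

(3, Pia); (3, Pia); (5, Carol); (5, Pia); (5, Tom); (7, Carol); (7, Pia); (7, Tom); (7, Zane)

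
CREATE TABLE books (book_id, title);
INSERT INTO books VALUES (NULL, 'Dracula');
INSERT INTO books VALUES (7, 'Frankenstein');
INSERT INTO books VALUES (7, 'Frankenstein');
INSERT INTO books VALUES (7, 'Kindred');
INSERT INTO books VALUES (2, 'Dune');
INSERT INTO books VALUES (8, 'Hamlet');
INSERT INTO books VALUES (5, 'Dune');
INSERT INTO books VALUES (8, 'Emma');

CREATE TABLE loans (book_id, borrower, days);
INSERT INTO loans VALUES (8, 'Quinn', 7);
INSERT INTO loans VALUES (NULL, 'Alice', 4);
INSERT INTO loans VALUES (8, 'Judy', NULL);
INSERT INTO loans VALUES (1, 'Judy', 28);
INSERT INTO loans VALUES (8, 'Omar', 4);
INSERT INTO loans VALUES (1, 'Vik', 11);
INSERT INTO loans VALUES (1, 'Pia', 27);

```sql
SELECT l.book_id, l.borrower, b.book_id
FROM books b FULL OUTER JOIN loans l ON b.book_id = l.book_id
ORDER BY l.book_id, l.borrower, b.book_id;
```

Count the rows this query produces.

FULL OUTER JOIN keeps every row from both sides; unmatched rows get NULL for the other side's columns.
Matching on b.book_id = l.book_id. A NULL in a compared column never satisfies the condition.
- book_id=NULL: no l row matches, row kept with l columns NULL.
- book_id=7: no l row matches, row kept with l columns NULL.
- book_id=7: no l row matches, row kept with l columns NULL.
- book_id=7: no l row matches, row kept with l columns NULL.
- book_id=2: no l row matches, row kept with l columns NULL.
- book_id=8: 3 matching l row(s), so 3 row(s) emitted.
- book_id=5: no l row matches, row kept with l columns NULL.
- book_id=8: 3 matching l row(s), so 3 row(s) emitted.
- plus 4 unmatched l row(s), each kept with NULL b columns.
Total: 6 matched + 10 padded = 16 rows.

16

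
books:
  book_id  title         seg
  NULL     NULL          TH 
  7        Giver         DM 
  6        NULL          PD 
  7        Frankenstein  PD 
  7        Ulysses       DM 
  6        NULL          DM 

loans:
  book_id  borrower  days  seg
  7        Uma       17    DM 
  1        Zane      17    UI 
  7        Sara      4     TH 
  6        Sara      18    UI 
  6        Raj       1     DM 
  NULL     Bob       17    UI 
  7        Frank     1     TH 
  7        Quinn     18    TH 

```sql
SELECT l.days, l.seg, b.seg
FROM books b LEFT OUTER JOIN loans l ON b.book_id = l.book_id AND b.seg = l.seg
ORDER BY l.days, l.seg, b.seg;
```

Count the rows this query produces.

6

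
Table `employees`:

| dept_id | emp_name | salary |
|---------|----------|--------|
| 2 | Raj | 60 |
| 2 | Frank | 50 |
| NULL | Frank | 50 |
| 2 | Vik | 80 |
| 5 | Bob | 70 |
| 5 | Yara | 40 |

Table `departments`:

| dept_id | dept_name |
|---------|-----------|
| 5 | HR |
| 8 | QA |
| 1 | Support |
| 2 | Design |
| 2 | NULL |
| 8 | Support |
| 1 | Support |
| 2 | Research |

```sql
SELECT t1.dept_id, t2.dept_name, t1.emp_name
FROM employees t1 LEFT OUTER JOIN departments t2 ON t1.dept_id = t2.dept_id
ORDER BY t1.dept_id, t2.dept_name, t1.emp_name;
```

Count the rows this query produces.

12

LEFT JOIN keeps every row from `employees`; unmatched rows get NULL for `departments`'s columns.
Matching on t1.dept_id = t2.dept_id. A NULL in a compared column never satisfies the condition.
- dept_id=2: 3 matching t2 row(s), so 3 row(s) emitted.
- dept_id=2: 3 matching t2 row(s), so 3 row(s) emitted.
- dept_id=NULL: no t2 row matches, row kept with t2 columns NULL.
- dept_id=2: 3 matching t2 row(s), so 3 row(s) emitted.
- dept_id=5: 1 matching t2 row(s), so 1 row(s) emitted.
- dept_id=5: 1 matching t2 row(s), so 1 row(s) emitted.
Total: 11 matched + 1 padded = 12 rows.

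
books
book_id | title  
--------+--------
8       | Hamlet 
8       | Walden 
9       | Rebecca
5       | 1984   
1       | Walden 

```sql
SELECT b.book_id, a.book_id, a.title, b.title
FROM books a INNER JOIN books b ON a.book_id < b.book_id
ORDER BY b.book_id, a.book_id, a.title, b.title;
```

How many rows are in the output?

INNER JOIN keeps only pairs where the ON condition holds.
Matching on a.book_id < b.book_id.
- book_id=8: 1 matching b row(s), so 1 row(s) emitted.
- book_id=8: 1 matching b row(s), so 1 row(s) emitted.
- book_id=9: no matching b row, dropped.
- book_id=5: 3 matching b row(s), so 3 row(s) emitted.
- book_id=1: 4 matching b row(s), so 4 row(s) emitted.
Total: 9 rows.

9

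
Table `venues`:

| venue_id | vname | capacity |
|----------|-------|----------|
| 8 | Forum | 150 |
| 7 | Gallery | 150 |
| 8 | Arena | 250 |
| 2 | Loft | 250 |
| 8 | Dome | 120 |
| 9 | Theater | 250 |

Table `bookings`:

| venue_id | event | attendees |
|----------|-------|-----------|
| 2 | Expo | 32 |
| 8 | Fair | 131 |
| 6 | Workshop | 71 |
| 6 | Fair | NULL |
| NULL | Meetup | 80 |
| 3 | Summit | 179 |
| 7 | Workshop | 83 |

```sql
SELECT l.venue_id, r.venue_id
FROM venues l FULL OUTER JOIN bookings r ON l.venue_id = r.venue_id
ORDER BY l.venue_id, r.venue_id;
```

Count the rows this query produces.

FULL OUTER JOIN keeps every row from both sides; unmatched rows get NULL for the other side's columns.
Matching on l.venue_id = r.venue_id. A NULL in a compared column never satisfies the condition.
- l (venue_id=8) pairs with 1 row(s) of r.
- l (venue_id=7) pairs with 1 row(s) of r.
- l (venue_id=8) pairs with 1 row(s) of r.
- l (venue_id=2) pairs with 1 row(s) of r.
- l (venue_id=8) pairs with 1 row(s) of r.
- l (venue_id=9) has no partner → padded with NULL.
- 4 r row(s) had no l match → kept, l columns NULL.
Total: 5 matched + 5 padded = 10 rows.

10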